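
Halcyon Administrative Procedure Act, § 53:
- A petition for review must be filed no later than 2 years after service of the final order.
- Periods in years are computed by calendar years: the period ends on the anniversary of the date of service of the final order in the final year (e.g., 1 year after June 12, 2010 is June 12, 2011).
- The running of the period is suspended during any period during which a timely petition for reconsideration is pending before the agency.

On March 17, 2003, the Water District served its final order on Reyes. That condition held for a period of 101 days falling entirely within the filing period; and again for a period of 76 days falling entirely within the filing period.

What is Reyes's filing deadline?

September 10, 2005

2 years after March 17, 2003 is March 17, 2005.
Tolling adds 101 days: March 17, 2005 + 101 days = June 26, 2005.
Tolling adds 76 days: June 26, 2005 + 76 days = September 10, 2005.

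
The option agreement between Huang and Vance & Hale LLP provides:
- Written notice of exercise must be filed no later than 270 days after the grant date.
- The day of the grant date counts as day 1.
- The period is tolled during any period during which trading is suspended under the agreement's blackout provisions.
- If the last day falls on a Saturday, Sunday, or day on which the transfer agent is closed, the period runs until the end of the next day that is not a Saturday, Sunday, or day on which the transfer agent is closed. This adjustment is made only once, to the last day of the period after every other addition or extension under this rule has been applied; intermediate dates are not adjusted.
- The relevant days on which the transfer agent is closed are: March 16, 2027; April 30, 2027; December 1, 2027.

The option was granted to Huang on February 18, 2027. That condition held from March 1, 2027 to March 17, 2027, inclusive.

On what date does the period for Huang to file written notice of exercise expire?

Counting February 18, 2027 as day 1, day 270 is November 14, 2027.
From March 1, 2027 through March 17, 2027 inclusive is 17 days; tolling adds 17 days: November 14, 2027 + 17 days = December 1, 2027.
December 1, 2027 is a listed holiday. The next qualifying day is December 2, 2027.

December 2, 2027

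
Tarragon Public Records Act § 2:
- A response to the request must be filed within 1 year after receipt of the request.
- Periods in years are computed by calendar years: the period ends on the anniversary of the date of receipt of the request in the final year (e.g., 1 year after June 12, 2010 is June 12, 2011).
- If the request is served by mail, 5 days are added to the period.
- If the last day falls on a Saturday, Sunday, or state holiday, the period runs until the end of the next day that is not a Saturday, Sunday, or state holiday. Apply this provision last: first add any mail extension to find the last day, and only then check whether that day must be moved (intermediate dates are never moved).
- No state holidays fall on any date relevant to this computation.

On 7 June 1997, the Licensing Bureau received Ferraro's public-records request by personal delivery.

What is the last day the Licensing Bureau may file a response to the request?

June 8, 1998

1 year after 7 June 1997 is June 7, 1998.
Service was not by mail, so no mail extension applies.
June 7, 1998 is Sunday. The next qualifying day is June 8, 1998.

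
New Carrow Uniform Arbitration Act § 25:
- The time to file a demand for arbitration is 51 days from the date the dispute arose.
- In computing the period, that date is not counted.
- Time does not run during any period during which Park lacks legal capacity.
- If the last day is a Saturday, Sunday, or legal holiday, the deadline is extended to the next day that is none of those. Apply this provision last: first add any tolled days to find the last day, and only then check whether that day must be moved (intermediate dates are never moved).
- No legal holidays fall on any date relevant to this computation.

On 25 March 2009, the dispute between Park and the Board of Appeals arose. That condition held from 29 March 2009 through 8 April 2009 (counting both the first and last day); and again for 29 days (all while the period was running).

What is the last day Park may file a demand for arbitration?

51 days after 25 March 2009 is May 15, 2009.
From March 29, 2009 through April 8, 2009 inclusive is 11 days; tolling adds 11 days: May 15, 2009 + 11 days = May 26, 2009.
Tolling adds 29 days: May 26, 2009 + 29 days = June 24, 2009.
June 24, 2009 is a Wednesday and not a legal holiday, so no extension applies.

June 24, 2009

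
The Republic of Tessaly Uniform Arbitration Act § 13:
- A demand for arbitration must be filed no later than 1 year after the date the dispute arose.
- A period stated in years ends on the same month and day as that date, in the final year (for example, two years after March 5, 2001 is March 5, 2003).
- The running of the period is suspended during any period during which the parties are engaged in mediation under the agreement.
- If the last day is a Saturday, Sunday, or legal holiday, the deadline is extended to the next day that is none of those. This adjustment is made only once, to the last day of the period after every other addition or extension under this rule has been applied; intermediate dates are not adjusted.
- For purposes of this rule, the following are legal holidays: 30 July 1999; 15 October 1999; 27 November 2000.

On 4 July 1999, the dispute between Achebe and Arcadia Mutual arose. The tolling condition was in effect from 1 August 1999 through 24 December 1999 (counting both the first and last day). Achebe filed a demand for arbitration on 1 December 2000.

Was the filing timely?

1 year after 4 July 1999 is July 4, 2000.
From August 1, 1999 through December 24, 1999 inclusive is 146 days; tolling adds 146 days: July 4, 2000 + 146 days = November 27, 2000.
November 27, 2000 is a listed holiday. The next qualifying day is November 28, 2000.
The deadline is November 28, 2000; the filing on December 1, 2000 is after that date.

No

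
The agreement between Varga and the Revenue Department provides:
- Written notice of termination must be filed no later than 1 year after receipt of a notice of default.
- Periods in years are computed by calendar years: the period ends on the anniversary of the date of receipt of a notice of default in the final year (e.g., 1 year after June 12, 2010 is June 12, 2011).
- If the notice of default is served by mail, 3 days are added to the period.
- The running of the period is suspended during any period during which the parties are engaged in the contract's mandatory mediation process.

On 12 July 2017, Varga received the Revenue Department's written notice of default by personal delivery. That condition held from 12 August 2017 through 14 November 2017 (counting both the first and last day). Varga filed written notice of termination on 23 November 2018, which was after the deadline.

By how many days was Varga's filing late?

39 days

1 year after 12 July 2017 is July 12, 2018.
Service was not by mail, so no mail extension applies.
From August 12, 2017 through November 14, 2017 inclusive is 95 days; tolling adds 95 days: July 12, 2018 + 95 days = October 15, 2018.
The deadline is October 15, 2018; from October 15, 2018 to November 23, 2018 is 39 days.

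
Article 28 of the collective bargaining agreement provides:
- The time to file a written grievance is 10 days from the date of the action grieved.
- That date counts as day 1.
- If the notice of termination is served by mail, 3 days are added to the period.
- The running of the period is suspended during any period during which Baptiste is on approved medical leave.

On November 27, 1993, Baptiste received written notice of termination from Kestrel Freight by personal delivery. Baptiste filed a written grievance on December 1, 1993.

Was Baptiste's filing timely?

Counting November 27, 1993 as day 1, day 10 is December 6, 1993.
Service was not by mail, so no mail extension applies.
The deadline is December 6, 1993; the filing on December 1, 1993 is on or before that date.

Yes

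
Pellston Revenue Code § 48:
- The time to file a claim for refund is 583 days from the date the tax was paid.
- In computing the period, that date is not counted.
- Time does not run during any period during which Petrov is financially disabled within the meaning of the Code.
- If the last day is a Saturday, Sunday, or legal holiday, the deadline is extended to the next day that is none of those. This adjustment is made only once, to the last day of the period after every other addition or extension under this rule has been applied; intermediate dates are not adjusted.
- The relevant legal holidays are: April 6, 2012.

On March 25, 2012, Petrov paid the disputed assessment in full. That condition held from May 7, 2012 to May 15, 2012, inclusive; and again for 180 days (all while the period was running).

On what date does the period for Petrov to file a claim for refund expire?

583 days after March 25, 2012 is October 29, 2013.
From May 7, 2012 through May 15, 2012 inclusive is 9 days; tolling adds 9 days: October 29, 2013 + 9 days = November 7, 2013.
Tolling adds 180 days: November 7, 2013 + 180 days = May 6, 2014.
May 6, 2014 is a Tuesday and not a legal holiday, so no extension applies.

May 6, 2014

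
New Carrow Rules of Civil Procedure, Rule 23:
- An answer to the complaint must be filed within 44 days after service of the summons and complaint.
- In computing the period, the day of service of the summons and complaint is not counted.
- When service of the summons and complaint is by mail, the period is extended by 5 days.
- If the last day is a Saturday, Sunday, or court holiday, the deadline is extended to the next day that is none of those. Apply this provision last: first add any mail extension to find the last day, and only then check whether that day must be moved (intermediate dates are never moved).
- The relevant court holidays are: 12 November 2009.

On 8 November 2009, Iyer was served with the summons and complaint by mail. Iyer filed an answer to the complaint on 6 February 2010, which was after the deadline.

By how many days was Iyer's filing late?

44 days after 8 November 2009 is December 22, 2009.
Service was by mail, adding 5 days: December 22, 2009 + 5 days = December 27, 2009.
December 27, 2009 is Sunday. The next qualifying day is December 28, 2009.
The deadline is December 28, 2009; from December 28, 2009 to February 6, 2010 is 40 days.

40 days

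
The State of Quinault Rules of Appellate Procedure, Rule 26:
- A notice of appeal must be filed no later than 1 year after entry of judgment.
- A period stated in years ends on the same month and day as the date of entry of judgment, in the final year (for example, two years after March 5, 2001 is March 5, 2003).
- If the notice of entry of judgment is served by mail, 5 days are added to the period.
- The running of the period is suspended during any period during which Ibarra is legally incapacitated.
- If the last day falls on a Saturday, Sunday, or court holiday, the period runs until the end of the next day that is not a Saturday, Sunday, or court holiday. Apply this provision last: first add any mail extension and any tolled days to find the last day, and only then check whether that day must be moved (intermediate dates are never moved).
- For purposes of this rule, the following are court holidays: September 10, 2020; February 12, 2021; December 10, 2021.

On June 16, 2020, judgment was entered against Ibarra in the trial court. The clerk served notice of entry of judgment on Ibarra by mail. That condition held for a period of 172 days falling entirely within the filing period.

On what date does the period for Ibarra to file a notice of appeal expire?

December 13, 2021

1 year after June 16, 2020 is June 16, 2021.
Service was by mail, adding 5 days: June 16, 2021 + 5 days = June 21, 2021.
Tolling adds 172 days: June 21, 2021 + 172 days = December 10, 2021.
December 10, 2021 is a listed holiday; December 11, 2021 is Saturday; December 12, 2021 is Sunday. The next qualifying day is December 13, 2021.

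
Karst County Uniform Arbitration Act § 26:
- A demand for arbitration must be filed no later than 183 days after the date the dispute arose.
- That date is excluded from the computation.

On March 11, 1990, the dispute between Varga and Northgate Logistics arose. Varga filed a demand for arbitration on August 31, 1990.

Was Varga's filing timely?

183 days after March 11, 1990 is September 10, 1990.
The deadline is September 10, 1990; the filing on August 31, 1990 is on or before that date.

Yes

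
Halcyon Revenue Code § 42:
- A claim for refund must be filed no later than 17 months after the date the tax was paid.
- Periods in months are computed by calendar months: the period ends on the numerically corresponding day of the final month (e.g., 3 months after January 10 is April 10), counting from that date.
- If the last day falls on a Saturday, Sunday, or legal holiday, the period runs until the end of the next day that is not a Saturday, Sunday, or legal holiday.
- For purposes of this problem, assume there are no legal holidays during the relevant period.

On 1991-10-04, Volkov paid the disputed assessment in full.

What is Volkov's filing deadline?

March 4, 1993

17 months after 1991-10-04 is March 4, 1993.
March 4, 1993 is a Thursday and not a legal holiday, so no extension applies.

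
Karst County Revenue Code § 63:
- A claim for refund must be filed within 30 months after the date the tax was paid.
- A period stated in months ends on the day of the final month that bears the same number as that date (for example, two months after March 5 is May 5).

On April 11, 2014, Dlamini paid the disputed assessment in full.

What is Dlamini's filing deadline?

October 11, 2016

30 months after April 11, 2014 is October 11, 2016.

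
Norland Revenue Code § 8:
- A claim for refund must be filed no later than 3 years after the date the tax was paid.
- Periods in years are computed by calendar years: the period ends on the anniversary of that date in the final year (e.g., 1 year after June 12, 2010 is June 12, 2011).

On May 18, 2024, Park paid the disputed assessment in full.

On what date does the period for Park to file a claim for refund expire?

3 years after May 18, 2024 is May 18, 2027.

May 18, 2027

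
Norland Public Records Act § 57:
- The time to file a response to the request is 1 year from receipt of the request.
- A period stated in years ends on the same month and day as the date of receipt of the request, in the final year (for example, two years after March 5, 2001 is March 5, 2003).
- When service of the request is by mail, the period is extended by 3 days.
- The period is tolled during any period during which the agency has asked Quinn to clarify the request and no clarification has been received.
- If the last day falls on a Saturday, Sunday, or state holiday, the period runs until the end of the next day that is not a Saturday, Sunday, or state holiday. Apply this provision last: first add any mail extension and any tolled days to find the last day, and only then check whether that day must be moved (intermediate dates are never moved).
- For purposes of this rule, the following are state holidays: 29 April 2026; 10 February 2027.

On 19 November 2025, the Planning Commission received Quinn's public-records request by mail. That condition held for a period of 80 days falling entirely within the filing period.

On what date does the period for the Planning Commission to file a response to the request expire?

1 year after 19 November 2025 is November 19, 2026.
Service was by mail, adding 3 days: November 19, 2026 + 3 days = November 22, 2026.
Tolling adds 80 days: November 22, 2026 + 80 days = February 10, 2027.
February 10, 2027 is a listed holiday. The next qualifying day is February 11, 2027.

February 11, 2027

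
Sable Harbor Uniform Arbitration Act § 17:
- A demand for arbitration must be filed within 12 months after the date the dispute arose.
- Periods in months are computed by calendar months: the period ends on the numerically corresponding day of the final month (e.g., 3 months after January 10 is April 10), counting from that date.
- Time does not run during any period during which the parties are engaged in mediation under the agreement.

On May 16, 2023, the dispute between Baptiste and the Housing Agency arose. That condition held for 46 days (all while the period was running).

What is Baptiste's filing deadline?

July 1, 2024

12 months after May 16, 2023 is May 16, 2024.
Tolling adds 46 days: May 16, 2024 + 46 days = July 1, 2024.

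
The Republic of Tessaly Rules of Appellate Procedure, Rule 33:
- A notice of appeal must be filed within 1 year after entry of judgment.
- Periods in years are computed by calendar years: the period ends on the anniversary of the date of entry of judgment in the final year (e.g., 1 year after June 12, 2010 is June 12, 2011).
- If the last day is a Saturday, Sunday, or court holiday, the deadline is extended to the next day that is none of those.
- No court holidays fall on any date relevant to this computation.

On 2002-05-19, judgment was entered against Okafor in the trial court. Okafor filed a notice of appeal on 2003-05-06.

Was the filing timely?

Yes

1 year after 2002-05-19 is May 19, 2003.
May 19, 2003 is a Monday and not a court holiday, so no extension applies.
The deadline is May 19, 2003; the filing on May 6, 2003 is on or before that date.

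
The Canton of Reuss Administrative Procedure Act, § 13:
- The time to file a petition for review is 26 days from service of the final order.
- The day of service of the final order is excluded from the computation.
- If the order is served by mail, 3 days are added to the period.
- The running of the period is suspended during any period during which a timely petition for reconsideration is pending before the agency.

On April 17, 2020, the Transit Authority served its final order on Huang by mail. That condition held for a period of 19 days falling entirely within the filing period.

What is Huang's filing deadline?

26 days after April 17, 2020 is May 13, 2020.
Service was by mail, adding 3 days: May 13, 2020 + 3 days = May 16, 2020.
Tolling adds 19 days: May 16, 2020 + 19 days = June 4, 2020.

June 4, 2020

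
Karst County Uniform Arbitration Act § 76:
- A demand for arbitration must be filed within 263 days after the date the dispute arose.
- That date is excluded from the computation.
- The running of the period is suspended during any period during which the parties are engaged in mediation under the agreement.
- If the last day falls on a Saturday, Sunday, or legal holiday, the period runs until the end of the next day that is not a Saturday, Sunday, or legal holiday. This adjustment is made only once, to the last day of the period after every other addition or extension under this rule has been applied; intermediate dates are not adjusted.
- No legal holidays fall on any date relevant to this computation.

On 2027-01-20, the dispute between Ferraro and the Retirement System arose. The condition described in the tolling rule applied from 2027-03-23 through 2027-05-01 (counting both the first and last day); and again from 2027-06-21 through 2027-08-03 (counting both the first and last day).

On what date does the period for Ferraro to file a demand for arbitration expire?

263 days after 2027-01-20 is October 10, 2027.
From March 23, 2027 through May 1, 2027 inclusive is 40 days; tolling adds 40 days: October 10, 2027 + 40 days = November 19, 2027.
From June 21, 2027 through August 3, 2027 inclusive is 44 days; tolling adds 44 days: November 19, 2027 + 44 days = January 2, 2028.
January 2, 2028 is Sunday. The next qualifying day is January 3, 2028.

January 3, 2028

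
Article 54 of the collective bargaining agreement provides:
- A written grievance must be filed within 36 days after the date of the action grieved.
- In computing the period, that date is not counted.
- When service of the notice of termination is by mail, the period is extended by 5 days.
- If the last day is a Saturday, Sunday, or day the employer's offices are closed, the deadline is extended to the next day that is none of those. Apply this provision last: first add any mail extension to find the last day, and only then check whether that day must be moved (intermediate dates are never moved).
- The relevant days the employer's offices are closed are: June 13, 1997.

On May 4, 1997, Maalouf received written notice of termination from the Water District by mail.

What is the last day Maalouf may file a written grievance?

36 days after May 4, 1997 is June 9, 1997.
Service was by mail, adding 5 days: June 9, 1997 + 5 days = June 14, 1997.
June 14, 1997 is Saturday; June 15, 1997 is Sunday. The next qualifying day is June 16, 1997.

June 16, 1997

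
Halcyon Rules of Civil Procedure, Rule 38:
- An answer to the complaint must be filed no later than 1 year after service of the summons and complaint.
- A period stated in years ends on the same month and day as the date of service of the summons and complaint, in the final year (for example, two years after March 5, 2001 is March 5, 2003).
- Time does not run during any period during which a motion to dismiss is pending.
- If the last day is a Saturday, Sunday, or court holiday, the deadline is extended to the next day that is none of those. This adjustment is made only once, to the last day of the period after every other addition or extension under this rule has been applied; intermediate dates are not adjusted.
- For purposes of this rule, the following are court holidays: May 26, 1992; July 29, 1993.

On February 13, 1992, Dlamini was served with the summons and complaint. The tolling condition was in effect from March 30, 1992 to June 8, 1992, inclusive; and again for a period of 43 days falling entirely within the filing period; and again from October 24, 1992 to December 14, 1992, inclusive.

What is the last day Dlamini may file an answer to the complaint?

1 year after February 13, 1992 is February 13, 1993.
From March 30, 1992 through June 8, 1992 inclusive is 71 days; tolling adds 71 days: February 13, 1993 + 71 days = April 25, 1993.
Tolling adds 43 days: April 25, 1993 + 43 days = June 7, 1993.
From October 24, 1992 through December 14, 1992 inclusive is 52 days; tolling adds 52 days: June 7, 1993 + 52 days = July 29, 1993.
July 29, 1993 is a listed holiday. The next qualifying day is July 30, 1993.

July 30, 1993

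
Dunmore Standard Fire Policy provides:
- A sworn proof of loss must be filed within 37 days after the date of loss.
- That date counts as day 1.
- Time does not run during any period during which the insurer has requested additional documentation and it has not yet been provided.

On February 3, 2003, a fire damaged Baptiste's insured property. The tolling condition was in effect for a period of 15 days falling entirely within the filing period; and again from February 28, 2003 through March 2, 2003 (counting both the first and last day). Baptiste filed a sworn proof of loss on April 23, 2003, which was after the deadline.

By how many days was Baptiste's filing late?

Counting February 3, 2003 as day 1, day 37 is March 11, 2003.
Tolling adds 15 days: March 11, 2003 + 15 days = March 26, 2003.
From February 28, 2003 through March 2, 2003 inclusive is 3 days; tolling adds 3 days: March 26, 2003 + 3 days = March 29, 2003.
The deadline is March 29, 2003; from March 29, 2003 to April 23, 2003 is 25 days.

25 days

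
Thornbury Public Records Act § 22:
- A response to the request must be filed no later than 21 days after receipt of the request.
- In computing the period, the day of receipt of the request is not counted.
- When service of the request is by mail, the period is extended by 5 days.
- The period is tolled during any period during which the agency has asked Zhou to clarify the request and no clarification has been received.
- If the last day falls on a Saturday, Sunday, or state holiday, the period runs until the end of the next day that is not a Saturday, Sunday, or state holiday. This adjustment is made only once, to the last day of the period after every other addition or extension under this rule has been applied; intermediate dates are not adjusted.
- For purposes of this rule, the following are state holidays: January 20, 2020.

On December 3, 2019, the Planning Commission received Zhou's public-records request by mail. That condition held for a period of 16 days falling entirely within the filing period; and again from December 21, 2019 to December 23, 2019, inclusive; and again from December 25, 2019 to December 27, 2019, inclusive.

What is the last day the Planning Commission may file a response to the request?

21 days after December 3, 2019 is December 24, 2019.
Service was by mail, adding 5 days: December 24, 2019 + 5 days = December 29, 2019.
Tolling adds 16 days: December 29, 2019 + 16 days = January 14, 2020.
From December 21, 2019 through December 23, 2019 inclusive is 3 days; tolling adds 3 days: January 14, 2020 + 3 days = January 17, 2020.
From December 25, 2019 through December 27, 2019 inclusive is 3 days; tolling adds 3 days: January 17, 2020 + 3 days = January 20, 2020.
January 20, 2020 is a listed holiday. The next qualifying day is January 21, 2020.

January 21, 2020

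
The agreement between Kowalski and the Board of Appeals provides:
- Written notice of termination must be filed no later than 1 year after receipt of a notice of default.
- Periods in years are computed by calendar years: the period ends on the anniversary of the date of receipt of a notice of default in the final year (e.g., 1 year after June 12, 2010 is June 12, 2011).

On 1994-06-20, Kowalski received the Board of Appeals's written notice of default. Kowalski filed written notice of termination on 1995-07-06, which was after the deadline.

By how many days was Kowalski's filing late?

1 year after 1994-06-20 is June 20, 1995.
The deadline is June 20, 1995; from June 20, 1995 to July 6, 1995 is 16 days.

16 days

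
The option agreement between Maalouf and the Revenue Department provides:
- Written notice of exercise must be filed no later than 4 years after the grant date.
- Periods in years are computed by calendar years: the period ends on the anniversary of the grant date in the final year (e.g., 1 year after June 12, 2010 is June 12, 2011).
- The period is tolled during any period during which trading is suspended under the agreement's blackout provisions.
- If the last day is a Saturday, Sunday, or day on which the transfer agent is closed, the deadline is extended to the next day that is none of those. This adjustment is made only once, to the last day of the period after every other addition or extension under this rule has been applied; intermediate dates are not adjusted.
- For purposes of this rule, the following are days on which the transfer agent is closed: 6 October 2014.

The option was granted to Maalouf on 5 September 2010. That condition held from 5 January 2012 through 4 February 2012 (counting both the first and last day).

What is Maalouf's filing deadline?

4 years after 5 September 2010 is September 5, 2014.
From January 5, 2012 through February 4, 2012 inclusive is 31 days; tolling adds 31 days: September 5, 2014 + 31 days = October 6, 2014.
October 6, 2014 is a listed holiday. The next qualifying day is October 7, 2014.

October 7, 2014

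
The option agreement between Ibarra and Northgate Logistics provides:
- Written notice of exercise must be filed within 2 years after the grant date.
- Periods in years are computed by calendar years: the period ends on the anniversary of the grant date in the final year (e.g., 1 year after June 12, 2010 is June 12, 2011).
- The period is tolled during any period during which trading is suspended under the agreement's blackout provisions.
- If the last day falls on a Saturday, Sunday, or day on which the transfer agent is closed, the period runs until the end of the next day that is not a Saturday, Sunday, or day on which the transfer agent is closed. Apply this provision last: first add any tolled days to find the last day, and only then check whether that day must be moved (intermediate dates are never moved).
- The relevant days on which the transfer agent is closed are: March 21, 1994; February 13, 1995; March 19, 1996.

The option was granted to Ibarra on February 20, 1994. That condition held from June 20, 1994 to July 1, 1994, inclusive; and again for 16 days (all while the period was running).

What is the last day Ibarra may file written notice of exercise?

March 20, 1996

2 years after February 20, 1994 is February 20, 1996.
From June 20, 1994 through July 1, 1994 inclusive is 12 days; tolling adds 12 days: February 20, 1996 + 12 days = March 3, 1996.
Tolling adds 16 days: March 3, 1996 + 16 days = March 19, 1996.
March 19, 1996 is a listed holiday. The next qualifying day is March 20, 1996.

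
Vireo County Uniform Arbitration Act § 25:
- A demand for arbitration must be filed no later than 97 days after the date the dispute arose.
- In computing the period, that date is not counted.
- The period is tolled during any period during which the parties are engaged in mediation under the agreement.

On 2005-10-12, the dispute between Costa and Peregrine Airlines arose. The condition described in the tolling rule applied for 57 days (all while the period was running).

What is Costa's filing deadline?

97 days after 2005-10-12 is January 17, 2006.
Tolling adds 57 days: January 17, 2006 + 57 days = March 15, 2006.

March 15, 2006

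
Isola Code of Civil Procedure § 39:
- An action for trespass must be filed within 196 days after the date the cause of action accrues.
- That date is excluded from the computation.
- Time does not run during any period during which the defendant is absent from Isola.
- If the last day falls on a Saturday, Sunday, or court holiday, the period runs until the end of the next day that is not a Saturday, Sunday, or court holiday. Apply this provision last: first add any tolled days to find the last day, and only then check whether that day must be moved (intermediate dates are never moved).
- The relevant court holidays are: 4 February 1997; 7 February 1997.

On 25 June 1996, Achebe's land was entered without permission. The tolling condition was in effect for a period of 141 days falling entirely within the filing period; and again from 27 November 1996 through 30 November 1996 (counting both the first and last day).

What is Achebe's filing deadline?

196 days after 25 June 1996 is January 7, 1997.
Tolling adds 141 days: January 7, 1997 + 141 days = May 28, 1997.
From November 27, 1996 through November 30, 1996 inclusive is 4 days; tolling adds 4 days: May 28, 1997 + 4 days = June 1, 1997.
June 1, 1997 is Sunday. The next qualifying day is June 2, 1997.

June 2, 1997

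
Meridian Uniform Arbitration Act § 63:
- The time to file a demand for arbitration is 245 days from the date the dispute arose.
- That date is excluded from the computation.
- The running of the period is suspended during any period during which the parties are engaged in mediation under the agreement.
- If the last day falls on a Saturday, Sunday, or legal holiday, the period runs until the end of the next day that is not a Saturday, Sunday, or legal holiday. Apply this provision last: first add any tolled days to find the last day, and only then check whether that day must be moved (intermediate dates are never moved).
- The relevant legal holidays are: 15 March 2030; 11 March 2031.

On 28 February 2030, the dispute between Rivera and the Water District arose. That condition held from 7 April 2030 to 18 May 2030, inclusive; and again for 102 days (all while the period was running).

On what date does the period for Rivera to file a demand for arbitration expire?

March 24, 2031

245 days after 28 February 2030 is October 31, 2030.
From April 7, 2030 through May 18, 2030 inclusive is 42 days; tolling adds 42 days: October 31, 2030 + 42 days = December 12, 2030.
Tolling adds 102 days: December 12, 2030 + 102 days = March 24, 2031.
March 24, 2031 is a Monday and not a legal holiday, so no extension applies.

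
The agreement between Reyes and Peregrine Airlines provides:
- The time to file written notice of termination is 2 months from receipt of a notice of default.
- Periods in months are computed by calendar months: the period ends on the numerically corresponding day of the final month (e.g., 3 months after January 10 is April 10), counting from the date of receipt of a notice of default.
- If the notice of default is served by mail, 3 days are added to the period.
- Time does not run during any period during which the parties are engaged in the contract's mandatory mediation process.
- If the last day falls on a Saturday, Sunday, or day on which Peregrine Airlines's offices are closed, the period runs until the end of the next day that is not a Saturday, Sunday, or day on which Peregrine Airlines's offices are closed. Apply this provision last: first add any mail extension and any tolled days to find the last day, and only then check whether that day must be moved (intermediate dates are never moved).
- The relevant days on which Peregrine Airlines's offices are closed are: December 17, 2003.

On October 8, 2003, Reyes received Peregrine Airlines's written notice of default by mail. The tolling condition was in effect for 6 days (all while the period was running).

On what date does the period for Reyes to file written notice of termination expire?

2 months after October 8, 2003 is December 8, 2003.
Service was by mail, adding 3 days: December 8, 2003 + 3 days = December 11, 2003.
Tolling adds 6 days: December 11, 2003 + 6 days = December 17, 2003.
December 17, 2003 is a listed holiday. The next qualifying day is December 18, 2003.

December 18, 2003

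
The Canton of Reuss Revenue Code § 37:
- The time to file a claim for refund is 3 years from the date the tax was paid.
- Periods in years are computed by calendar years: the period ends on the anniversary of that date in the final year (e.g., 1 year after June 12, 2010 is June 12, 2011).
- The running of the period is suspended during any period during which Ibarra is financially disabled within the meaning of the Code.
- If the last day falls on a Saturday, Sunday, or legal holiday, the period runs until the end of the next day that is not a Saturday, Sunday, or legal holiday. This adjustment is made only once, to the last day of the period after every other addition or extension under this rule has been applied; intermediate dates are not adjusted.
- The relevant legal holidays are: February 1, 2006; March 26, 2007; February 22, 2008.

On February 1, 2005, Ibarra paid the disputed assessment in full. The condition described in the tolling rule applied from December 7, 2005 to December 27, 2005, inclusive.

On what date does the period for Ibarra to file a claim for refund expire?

February 25, 2008

3 years after February 1, 2005 is February 1, 2008.
From December 7, 2005 through December 27, 2005 inclusive is 21 days; tolling adds 21 days: February 1, 2008 + 21 days = February 22, 2008.
February 22, 2008 is a listed holiday; February 23, 2008 is Saturday; February 24, 2008 is Sunday. The next qualifying day is February 25, 2008.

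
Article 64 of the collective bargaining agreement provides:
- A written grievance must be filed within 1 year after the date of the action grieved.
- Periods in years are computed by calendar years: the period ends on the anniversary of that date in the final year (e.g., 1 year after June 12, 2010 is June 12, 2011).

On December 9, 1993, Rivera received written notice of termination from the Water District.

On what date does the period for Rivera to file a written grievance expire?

1 year after December 9, 1993 is December 9, 1994.

December 9, 1994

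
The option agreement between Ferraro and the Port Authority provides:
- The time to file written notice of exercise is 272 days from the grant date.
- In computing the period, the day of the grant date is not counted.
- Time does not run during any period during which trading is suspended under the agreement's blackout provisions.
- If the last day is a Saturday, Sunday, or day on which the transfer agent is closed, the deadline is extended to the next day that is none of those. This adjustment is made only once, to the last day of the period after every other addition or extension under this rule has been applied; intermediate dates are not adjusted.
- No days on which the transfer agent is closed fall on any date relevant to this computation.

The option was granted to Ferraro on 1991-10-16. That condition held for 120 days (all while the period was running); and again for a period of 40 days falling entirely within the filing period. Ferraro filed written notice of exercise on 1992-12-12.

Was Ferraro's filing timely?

Yes

272 days after 1991-10-16 is July 14, 1992.
Tolling adds 120 days: July 14, 1992 + 120 days = November 11, 1992.
Tolling adds 40 days: November 11, 1992 + 40 days = December 21, 1992.
December 21, 1992 is a Monday and not a day on which the transfer agent is closed, so no extension applies.
The deadline is December 21, 1992; the filing on December 12, 1992 is on or before that date.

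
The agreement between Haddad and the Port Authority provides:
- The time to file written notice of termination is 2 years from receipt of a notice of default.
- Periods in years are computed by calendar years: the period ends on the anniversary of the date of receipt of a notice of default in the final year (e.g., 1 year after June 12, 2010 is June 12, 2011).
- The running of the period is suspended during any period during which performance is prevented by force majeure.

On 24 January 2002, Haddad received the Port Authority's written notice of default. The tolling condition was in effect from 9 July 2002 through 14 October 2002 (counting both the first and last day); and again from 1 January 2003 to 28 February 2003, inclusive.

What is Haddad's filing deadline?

June 29, 2004

2 years after 24 January 2002 is January 24, 2004.
From July 9, 2002 through October 14, 2002 inclusive is 98 days; tolling adds 98 days: January 24, 2004 + 98 days = May 1, 2004.
From January 1, 2003 through February 28, 2003 inclusive is 59 days; tolling adds 59 days: May 1, 2004 + 59 days = June 29, 2004.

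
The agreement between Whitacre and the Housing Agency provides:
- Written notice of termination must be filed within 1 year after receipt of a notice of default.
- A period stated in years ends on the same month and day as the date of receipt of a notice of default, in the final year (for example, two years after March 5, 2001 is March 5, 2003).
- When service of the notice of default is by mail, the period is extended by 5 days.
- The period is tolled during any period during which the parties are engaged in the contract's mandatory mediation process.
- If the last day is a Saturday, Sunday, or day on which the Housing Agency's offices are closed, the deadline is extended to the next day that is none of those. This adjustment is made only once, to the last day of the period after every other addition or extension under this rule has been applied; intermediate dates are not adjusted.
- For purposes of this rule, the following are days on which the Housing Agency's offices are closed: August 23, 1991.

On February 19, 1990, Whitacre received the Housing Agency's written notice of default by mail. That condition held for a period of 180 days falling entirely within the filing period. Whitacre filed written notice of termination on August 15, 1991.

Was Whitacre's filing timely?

1 year after February 19, 1990 is February 19, 1991.
Service was by mail, adding 5 days: February 19, 1991 + 5 days = February 24, 1991.
Tolling adds 180 days: February 24, 1991 + 180 days = August 23, 1991.
August 23, 1991 is a listed holiday; August 24, 1991 is Saturday; August 25, 1991 is Sunday. The next qualifying day is August 26, 1991.
The deadline is August 26, 1991; the filing on August 15, 1991 is on or before that date.

Yes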